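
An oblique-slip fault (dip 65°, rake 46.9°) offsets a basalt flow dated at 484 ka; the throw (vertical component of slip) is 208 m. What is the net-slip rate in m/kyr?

dip-slip = throw / sin(dip) = 208 / sin(65°) = 229.5 m
net slip = dip-slip / sin(rake) = 229.5 / sin(46.9°) = 314.3 m
rate = 314.3 m / 484 ka = 0.000649 m/yr = 0.649 m/kyr

0.649 m/kyr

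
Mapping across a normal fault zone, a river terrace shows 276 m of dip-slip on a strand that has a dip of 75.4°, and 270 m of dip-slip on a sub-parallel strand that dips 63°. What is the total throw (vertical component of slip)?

throw_A = 276 × sin(75.4°) = 267.1 m
throw_B = 270 × sin(63°) = 240.6 m
total = 267.1 + 240.6 = 508 m

508 m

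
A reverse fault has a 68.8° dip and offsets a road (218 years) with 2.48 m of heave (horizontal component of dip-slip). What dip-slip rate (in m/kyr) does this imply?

dip-slip = heave / cos(dip) = 2.48 m / cos(68.8°) = 6.858 m
rate = 6.858 m / 218 years = 0.0315 m/yr = 31.5 m/kyr

31.5 m/kyr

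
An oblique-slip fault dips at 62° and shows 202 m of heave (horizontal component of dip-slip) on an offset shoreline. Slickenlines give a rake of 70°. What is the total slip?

458 m

dip-slip = heave / cos(dip) = 202 / cos(62°) = 430.3 m
net slip = dip-slip / sin(rake) = 430.3 / sin(70°) = 458 m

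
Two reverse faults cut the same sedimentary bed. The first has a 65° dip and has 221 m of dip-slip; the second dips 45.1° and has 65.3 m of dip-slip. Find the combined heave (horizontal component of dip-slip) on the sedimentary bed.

heave_A = 221 × cos(65°) = 93.40 m
heave_B = 65.3 × cos(45.1°) = 46.09 m
total = 93.40 + 46.09 = 139 m

139 m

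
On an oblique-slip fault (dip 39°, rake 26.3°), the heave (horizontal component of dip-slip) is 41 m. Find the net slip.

dip-slip = heave / cos(dip) = 41 / cos(39°) = 52.76 m
net slip = dip-slip / sin(rake) = 52.76 / sin(26.3°) = 119 m

119 m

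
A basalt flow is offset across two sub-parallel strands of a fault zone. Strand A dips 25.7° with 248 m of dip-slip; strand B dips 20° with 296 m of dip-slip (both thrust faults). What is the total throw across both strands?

throw_A = 248 × sin(25.7°) = 107.5 m
throw_B = 296 × sin(20°) = 101.2 m
total = 107.5 + 101.2 = 209 m

209 m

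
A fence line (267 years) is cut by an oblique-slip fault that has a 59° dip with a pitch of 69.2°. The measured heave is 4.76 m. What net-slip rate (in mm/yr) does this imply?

37 mm/yr

dip-slip = heave / cos(dip) = 4.76 / cos(59°) = 9.242 m
net slip = dip-slip / sin(rake) = 9.242 / sin(69.2°) = 9.886 m
rate = 9.886 m / 267 years = 0.0370 m/yr = 37 mm/yr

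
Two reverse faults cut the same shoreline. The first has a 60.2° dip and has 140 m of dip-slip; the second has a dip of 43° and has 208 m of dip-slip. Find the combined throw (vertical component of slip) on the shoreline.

263 m

throw_A = 140 × sin(60.2°) = 121.5 m
throw_B = 208 × sin(43°) = 141.9 m
total = 121.5 + 141.9 = 263 m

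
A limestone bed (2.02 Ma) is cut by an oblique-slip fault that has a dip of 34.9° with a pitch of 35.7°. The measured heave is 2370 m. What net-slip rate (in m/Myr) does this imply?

dip-slip = heave / cos(dip) = 2370 / cos(34.9°) = 2890 m
net slip = dip-slip / sin(rake) = 2890 / sin(35.7°) = 4952 m
rate = 4952 m / 2.02 Ma = 0.00245 m/yr = 2450 m/Myr

2450 m/Myr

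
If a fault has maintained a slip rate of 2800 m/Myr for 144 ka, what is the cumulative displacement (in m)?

403 m

slip = rate × time = 2800 m/Myr × 144 ka = 403 m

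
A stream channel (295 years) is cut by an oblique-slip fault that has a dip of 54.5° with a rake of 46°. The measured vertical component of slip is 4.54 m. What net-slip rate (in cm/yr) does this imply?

2.63 cm/yr

dip-slip = throw / sin(dip) = 4.54 / sin(54.5°) = 5.577 m
net slip = dip-slip / sin(rake) = 5.577 / sin(46°) = 7.752 m
rate = 7.752 m / 295 years = 0.0263 m/yr = 2.63 cm/yr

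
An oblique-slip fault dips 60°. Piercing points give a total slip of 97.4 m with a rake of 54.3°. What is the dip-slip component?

dip-slip = net slip × sin(rake) = 97.4 m × sin(54.3°) = 79.1 m

79.1 m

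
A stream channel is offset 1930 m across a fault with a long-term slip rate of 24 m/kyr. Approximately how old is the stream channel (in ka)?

80.4 ka

age = offset / rate = 1930 m / (24 m/kyr) = 80400 yr = 80.4 ka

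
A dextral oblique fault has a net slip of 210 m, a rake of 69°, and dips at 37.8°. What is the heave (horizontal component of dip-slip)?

dip-slip = net slip × sin(rake) = 210 m × sin(69°) = 196.1 m
heave = dip-slip × cos(dip) = 196.1 × cos(37.8°) = 155 m

155 m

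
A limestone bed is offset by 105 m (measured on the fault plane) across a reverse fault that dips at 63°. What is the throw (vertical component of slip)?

throw = dip-slip × sin(dip) = 105 m × sin(63°) = 93.6 m

93.6 m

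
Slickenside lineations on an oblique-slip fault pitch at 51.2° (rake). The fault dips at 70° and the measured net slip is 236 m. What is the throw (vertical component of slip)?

173 m

dip-slip = net slip × sin(rake) = 236 m × sin(51.2°) = 183.9 m
throw = dip-slip × sin(dip) = 183.9 × sin(70°) = 173 m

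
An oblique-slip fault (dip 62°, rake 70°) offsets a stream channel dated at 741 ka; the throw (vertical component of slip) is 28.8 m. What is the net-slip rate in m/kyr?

0.0468 m/kyr

dip-slip = throw / sin(dip) = 28.8 / sin(62°) = 32.62 m
net slip = dip-slip / sin(rake) = 32.62 / sin(70°) = 34.71 m
rate = 34.71 m / 741 ka = 0.0000468 m/yr = 0.0468 m/kyr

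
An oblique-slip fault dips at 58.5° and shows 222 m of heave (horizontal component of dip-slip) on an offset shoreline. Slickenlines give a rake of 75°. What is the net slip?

dip-slip = heave / cos(dip) = 222 / cos(58.5°) = 424.9 m
net slip = dip-slip / sin(rake) = 424.9 / sin(75°) = 440 m

440 m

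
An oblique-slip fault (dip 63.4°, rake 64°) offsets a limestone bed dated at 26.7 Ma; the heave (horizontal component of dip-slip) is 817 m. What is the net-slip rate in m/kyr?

0.0760 m/kyr

dip-slip = heave / cos(dip) = 817 / cos(63.4°) = 1825 m
net slip = dip-slip / sin(rake) = 1825 / sin(64°) = 2030 m
rate = 2030 m / 26.7 Ma = 0.0000760 m/yr = 0.0760 m/kyr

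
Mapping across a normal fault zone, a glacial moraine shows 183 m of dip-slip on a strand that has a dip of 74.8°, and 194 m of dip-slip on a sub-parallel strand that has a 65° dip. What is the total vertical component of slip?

throw_A = 183 × sin(74.8°) = 176.6 m
throw_B = 194 × sin(65°) = 175.8 m
total = 176.6 + 175.8 = 352 m

352 m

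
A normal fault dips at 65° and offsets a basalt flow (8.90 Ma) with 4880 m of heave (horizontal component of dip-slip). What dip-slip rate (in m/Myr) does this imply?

dip-slip = heave / cos(dip) = 4880 m / cos(65°) = 11550 m
rate = 11550 m / 8.90 Ma = 0.00130 m/yr = 1300 m/Myr

1300 m/Myr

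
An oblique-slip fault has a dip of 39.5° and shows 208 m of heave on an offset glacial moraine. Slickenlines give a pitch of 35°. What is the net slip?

dip-slip = heave / cos(dip) = 208 / cos(39.5°) = 269.6 m
net slip = dip-slip / sin(rake) = 269.6 / sin(35°) = 470 m

470 m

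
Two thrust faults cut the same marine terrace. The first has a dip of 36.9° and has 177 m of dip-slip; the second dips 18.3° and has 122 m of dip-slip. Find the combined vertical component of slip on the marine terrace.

throw_A = 177 × sin(36.9°) = 106.3 m
throw_B = 122 × sin(18.3°) = 38.31 m
total = 106.3 + 38.31 = 145 m

145 m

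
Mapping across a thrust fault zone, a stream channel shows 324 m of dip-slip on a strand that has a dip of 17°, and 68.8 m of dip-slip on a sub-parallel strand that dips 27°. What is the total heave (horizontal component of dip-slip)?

heave_A = 324 × cos(17°) = 309.8 m
heave_B = 68.8 × cos(27°) = 61.30 m
total = 309.8 + 61.30 = 371 m

371 m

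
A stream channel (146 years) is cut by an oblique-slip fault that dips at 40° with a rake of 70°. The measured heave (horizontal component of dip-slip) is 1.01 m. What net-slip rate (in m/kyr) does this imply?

dip-slip = heave / cos(dip) = 1.01 / cos(40°) = 1.318 m
net slip = dip-slip / sin(rake) = 1.318 / sin(70°) = 1.403 m
rate = 1.403 m / 146 years = 0.00961 m/yr = 9.61 m/kyr

9.61 m/kyr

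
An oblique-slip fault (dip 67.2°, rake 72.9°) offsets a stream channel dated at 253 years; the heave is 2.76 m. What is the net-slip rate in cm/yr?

2.95 cm/yr

dip-slip = heave / cos(dip) = 2.76 / cos(67.2°) = 7.122 m
net slip = dip-slip / sin(rake) = 7.122 / sin(72.9°) = 7.452 m
rate = 7.452 m / 253 years = 0.0295 m/yr = 2.95 cm/yr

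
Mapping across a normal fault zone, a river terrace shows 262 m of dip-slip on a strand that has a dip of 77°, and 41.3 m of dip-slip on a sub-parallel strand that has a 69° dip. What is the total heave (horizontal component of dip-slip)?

heave_A = 262 × cos(77°) = 58.94 m
heave_B = 41.3 × cos(69°) = 14.80 m
total = 58.94 + 14.80 = 73.7 m

73.7 m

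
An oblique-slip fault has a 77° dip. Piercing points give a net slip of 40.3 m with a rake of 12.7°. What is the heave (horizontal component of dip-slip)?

1.99 m

dip-slip = net slip × sin(rake) = 40.3 m × sin(12.7°) = 8.860 m
heave = dip-slip × cos(dip) = 8.860 × cos(77°) = 1.99 m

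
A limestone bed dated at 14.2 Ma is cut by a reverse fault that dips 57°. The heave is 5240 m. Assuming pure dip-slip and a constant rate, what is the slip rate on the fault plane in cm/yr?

0.0678 cm/yr

dip-slip = heave / cos(dip) = 5240 m / cos(57°) = 9621 m
rate = 9621 m / 14.2 Ma = 0.000678 m/yr = 0.0678 cm/yr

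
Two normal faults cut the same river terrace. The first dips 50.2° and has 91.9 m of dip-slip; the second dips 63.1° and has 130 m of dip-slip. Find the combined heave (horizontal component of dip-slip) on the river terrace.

118 m

heave_A = 91.9 × cos(50.2°) = 58.83 m
heave_B = 130 × cos(63.1°) = 58.82 m
total = 58.83 + 58.82 = 118 m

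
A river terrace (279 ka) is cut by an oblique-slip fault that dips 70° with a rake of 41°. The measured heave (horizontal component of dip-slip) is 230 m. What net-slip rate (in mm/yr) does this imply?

dip-slip = heave / cos(dip) = 230 / cos(70°) = 672.5 m
net slip = dip-slip / sin(rake) = 672.5 / sin(41°) = 1025 m
rate = 1025 m / 279 ka = 0.00367 m/yr = 3.67 mm/yr

3.67 mm/yr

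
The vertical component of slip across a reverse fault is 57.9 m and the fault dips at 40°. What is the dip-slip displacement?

dip-slip = throw / sin(dip) = 57.9 / sin(40°) = 90.1 m

90.1 m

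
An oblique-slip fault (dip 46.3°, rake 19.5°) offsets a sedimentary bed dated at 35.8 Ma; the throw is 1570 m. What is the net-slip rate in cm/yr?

0.0182 cm/yr

dip-slip = throw / sin(dip) = 1570 / sin(46.3°) = 2172 m
net slip = dip-slip / sin(rake) = 2172 / sin(19.5°) = 6506 m
rate = 6506 m / 35.8 Ma = 0.000182 m/yr = 0.0182 cm/yr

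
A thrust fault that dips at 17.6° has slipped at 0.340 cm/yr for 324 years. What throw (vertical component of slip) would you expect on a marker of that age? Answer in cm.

33.3 cm

dip-slip = rate × time = 0.340 cm/yr × 324 years = 1.102 m
throw = dip-slip × sin(dip) = 1.102 × sin(17.6°) = 0.333 m = 33.3 cm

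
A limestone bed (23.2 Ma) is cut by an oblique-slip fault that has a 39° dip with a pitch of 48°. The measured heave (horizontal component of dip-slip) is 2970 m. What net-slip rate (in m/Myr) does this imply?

dip-slip = heave / cos(dip) = 2970 / cos(39°) = 3822 m
net slip = dip-slip / sin(rake) = 3822 / sin(48°) = 5143 m
rate = 5143 m / 23.2 Ma = 0.000222 m/yr = 222 m/Myr

222 m/Myr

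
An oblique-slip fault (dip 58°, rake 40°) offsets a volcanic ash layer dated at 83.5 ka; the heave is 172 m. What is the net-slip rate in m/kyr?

dip-slip = heave / cos(dip) = 172 / cos(58°) = 324.6 m
net slip = dip-slip / sin(rake) = 324.6 / sin(40°) = 505 m
rate = 505 m / 83.5 ka = 0.00605 m/yr = 6.05 m/kyr

6.05 m/kyr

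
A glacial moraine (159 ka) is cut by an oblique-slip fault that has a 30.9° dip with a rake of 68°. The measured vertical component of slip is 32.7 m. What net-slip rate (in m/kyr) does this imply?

dip-slip = throw / sin(dip) = 32.7 / sin(30.9°) = 63.68 m
net slip = dip-slip / sin(rake) = 63.68 / sin(68°) = 68.68 m
rate = 68.68 m / 159 ka = 0.000432 m/yr = 0.432 m/kyr

0.432 m/kyr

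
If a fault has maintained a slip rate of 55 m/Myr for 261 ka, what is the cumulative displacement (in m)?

slip = rate × time = 55 m/Myr × 261 ka = 14.4 m

14.4 m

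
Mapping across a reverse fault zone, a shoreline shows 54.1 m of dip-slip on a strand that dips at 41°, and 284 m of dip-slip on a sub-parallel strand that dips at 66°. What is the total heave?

156 m

heave_A = 54.1 × cos(41°) = 40.83 m
heave_B = 284 × cos(66°) = 115.5 m
total = 40.83 + 115.5 = 156 m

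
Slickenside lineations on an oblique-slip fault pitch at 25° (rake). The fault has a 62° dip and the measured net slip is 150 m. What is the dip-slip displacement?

63.4 m

dip-slip = net slip × sin(rake) = 150 m × sin(25°) = 63.4 m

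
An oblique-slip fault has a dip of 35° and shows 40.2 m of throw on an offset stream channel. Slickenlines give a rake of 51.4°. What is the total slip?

dip-slip = throw / sin(dip) = 40.2 / sin(35°) = 70.09 m
net slip = dip-slip / sin(rake) = 70.09 / sin(51.4°) = 89.7 m

89.7 m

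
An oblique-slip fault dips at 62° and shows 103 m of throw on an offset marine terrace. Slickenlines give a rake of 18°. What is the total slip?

dip-slip = throw / sin(dip) = 103 / sin(62°) = 116.7 m
net slip = dip-slip / sin(rake) = 116.7 / sin(18°) = 378 m

378 m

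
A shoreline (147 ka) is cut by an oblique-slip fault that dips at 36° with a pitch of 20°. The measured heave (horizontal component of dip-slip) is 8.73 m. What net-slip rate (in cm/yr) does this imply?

dip-slip = heave / cos(dip) = 8.73 / cos(36°) = 10.79 m
net slip = dip-slip / sin(rake) = 10.79 / sin(20°) = 31.55 m
rate = 31.55 m / 147 ka = 0.000215 m/yr = 0.0215 cm/yr

0.0215 cm/yr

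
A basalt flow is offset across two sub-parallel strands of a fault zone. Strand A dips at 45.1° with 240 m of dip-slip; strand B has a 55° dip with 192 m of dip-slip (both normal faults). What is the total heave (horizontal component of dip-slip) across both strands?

280 m

heave_A = 240 × cos(45.1°) = 169.4 m
heave_B = 192 × cos(55°) = 110.1 m
total = 169.4 + 110.1 = 280 m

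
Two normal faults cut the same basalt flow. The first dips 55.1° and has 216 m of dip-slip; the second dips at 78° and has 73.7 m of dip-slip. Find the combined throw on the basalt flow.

throw_A = 216 × sin(55.1°) = 177.2 m
throw_B = 73.7 × sin(78°) = 72.09 m
total = 177.2 + 72.09 = 249 m

249 m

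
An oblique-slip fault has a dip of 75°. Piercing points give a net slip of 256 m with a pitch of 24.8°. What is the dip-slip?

107 m

dip-slip = net slip × sin(rake) = 256 m × sin(24.8°) = 107 m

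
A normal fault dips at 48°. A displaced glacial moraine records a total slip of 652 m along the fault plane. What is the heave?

heave = dip-slip × cos(dip) = 652 m × cos(48°) = 436 m

436 m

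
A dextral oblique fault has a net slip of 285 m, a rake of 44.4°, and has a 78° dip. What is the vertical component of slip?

195 m

dip-slip = net slip × sin(rake) = 285 m × sin(44.4°) = 199.4 m
throw = dip-slip × sin(dip) = 199.4 × sin(78°) = 195 m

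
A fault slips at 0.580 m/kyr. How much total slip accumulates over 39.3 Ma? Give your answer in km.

22.8 km

slip = rate × time = 0.580 m/kyr × 39.3 Ma = 22800 m = 22.8 km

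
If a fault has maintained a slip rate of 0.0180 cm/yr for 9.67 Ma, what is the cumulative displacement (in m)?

1740 m

slip = rate × time = 0.0180 cm/yr × 9.67 Ma = 1740 m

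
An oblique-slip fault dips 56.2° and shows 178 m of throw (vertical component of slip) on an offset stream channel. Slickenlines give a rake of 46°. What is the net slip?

298 m

dip-slip = throw / sin(dip) = 178 / sin(56.2°) = 214.2 m
net slip = dip-slip / sin(rake) = 214.2 / sin(46°) = 298 m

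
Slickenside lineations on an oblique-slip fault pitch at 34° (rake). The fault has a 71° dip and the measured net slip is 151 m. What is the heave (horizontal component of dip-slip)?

dip-slip = net slip × sin(rake) = 151 m × sin(34°) = 84.44 m
heave = dip-slip × cos(dip) = 84.44 × cos(71°) = 27.5 m

27.5 m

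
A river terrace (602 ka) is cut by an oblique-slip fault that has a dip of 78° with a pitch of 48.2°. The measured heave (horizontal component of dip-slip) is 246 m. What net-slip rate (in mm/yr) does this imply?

dip-slip = heave / cos(dip) = 246 / cos(78°) = 1183 m
net slip = dip-slip / sin(rake) = 1183 / sin(48.2°) = 1587 m
rate = 1587 m / 602 ka = 0.00264 m/yr = 2.64 mm/yr

2.64 mm/yr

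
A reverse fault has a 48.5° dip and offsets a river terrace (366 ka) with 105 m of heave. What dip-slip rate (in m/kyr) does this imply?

dip-slip = heave / cos(dip) = 105 m / cos(48.5°) = 158.5 m
rate = 158.5 m / 366 ka = 0.000433 m/yr = 0.433 m/kyr

0.433 m/kyr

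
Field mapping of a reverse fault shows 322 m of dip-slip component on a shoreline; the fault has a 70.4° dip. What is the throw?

303 m

throw = dip-slip × sin(dip) = 322 m × sin(70.4°) = 303 m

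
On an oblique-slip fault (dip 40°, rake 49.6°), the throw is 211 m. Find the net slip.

431 m

dip-slip = throw / sin(dip) = 211 / sin(40°) = 328.3 m
net slip = dip-slip / sin(rake) = 328.3 / sin(49.6°) = 431 m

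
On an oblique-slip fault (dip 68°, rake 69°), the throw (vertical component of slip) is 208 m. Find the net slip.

dip-slip = throw / sin(dip) = 208 / sin(68°) = 224.3 m
net slip = dip-slip / sin(rake) = 224.3 / sin(69°) = 240 m

240 m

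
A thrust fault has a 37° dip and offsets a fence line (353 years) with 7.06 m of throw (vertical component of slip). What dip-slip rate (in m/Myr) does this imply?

33200 m/Myr

dip-slip = throw / sin(dip) = 7.06 m / sin(37°) = 11.73 m
rate = 11.73 m / 353 years = 0.0332 m/yr = 33200 m/Myr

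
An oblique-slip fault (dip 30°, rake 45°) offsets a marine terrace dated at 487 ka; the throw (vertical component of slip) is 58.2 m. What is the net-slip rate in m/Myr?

dip-slip = throw / sin(dip) = 58.2 / sin(30°) = 116.4 m
net slip = dip-slip / sin(rake) = 116.4 / sin(45°) = 164.6 m
rate = 164.6 m / 487 ka = 0.000338 m/yr = 338 m/Myr

338 m/Myr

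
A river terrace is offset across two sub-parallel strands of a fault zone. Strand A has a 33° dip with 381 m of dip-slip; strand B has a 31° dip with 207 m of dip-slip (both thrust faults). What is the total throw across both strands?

314 m

throw_A = 381 × sin(33°) = 207.5 m
throw_B = 207 × sin(31°) = 106.6 m
total = 207.5 + 106.6 = 314 m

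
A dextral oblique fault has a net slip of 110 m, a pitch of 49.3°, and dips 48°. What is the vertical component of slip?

62 m

dip-slip = net slip × sin(rake) = 110 m × sin(49.3°) = 83.39 m
throw = dip-slip × sin(dip) = 83.39 × sin(48°) = 62 m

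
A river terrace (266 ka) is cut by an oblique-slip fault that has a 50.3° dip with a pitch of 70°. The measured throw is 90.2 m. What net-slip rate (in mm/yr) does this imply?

0.469 mm/yr

dip-slip = throw / sin(dip) = 90.2 / sin(50.3°) = 117.2 m
net slip = dip-slip / sin(rake) = 117.2 / sin(70°) = 124.8 m
rate = 124.8 m / 266 ka = 0.000469 m/yr = 0.469 mm/yr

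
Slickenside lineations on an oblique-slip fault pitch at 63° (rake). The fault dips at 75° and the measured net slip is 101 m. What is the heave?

dip-slip = net slip × sin(rake) = 101 m × sin(63°) = 89.99 m
heave = dip-slip × cos(dip) = 89.99 × cos(75°) = 23.3 m

23.3 m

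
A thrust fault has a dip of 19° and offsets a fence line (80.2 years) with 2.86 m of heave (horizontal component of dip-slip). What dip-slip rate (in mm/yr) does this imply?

37.7 mm/yr

dip-slip = heave / cos(dip) = 2.86 m / cos(19°) = 3.025 m
rate = 3.025 m / 80.2 years = 0.0377 m/yr = 37.7 mm/yr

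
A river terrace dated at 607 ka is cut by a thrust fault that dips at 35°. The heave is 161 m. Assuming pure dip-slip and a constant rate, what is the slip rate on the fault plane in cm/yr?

0.0324 cm/yr

dip-slip = heave / cos(dip) = 161 m / cos(35°) = 196.5 m
rate = 196.5 m / 607 ka = 0.000324 m/yr = 0.0324 cm/yr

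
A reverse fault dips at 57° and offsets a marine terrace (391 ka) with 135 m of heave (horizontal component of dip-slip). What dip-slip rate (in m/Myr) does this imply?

634 m/Myr

dip-slip = heave / cos(dip) = 135 m / cos(57°) = 247.9 m
rate = 247.9 m / 391 ka = 0.000634 m/yr = 634 m/Myr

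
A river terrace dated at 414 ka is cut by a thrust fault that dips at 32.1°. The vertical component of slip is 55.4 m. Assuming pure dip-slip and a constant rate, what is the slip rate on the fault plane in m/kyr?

0.252 m/kyr

dip-slip = throw / sin(dip) = 55.4 m / sin(32.1°) = 104.3 m
rate = 104.3 m / 414 ka = 0.000252 m/yr = 0.252 m/kyr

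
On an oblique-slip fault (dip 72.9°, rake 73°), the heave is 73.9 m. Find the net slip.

dip-slip = heave / cos(dip) = 73.9 / cos(72.9°) = 251.3 m
net slip = dip-slip / sin(rake) = 251.3 / sin(73°) = 263 m

263 m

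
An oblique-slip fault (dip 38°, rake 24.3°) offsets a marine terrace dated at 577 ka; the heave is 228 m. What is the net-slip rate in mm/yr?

1.22 mm/yr

dip-slip = heave / cos(dip) = 228 / cos(38°) = 289.3 m
net slip = dip-slip / sin(rake) = 289.3 / sin(24.3°) = 703.1 m
rate = 703.1 m / 577 ka = 0.00122 m/yr = 1.22 mm/yr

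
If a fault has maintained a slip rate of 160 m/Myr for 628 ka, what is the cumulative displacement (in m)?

100 m

slip = rate × time = 160 m/Myr × 628 ka = 100 m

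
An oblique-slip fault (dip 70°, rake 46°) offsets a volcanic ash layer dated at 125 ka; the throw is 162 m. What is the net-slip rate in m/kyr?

dip-slip = throw / sin(dip) = 162 / sin(70°) = 172.4 m
net slip = dip-slip / sin(rake) = 172.4 / sin(46°) = 239.7 m
rate = 239.7 m / 125 ka = 0.00192 m/yr = 1.92 m/kyr

1.92 m/kyr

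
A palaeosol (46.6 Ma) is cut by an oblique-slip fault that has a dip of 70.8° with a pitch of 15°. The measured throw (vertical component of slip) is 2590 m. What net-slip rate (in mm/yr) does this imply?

dip-slip = throw / sin(dip) = 2590 / sin(70.8°) = 2743 m
net slip = dip-slip / sin(rake) = 2743 / sin(15°) = 10600 m
rate = 10600 m / 46.6 Ma = 0.000227 m/yr = 0.227 mm/yr

0.227 mm/yr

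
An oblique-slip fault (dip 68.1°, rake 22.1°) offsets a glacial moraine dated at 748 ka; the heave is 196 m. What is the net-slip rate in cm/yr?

dip-slip = heave / cos(dip) = 196 / cos(68.1°) = 525.5 m
net slip = dip-slip / sin(rake) = 525.5 / sin(22.1°) = 1397 m
rate = 1397 m / 748 ka = 0.00187 m/yr = 0.187 cm/yr

0.187 cm/yr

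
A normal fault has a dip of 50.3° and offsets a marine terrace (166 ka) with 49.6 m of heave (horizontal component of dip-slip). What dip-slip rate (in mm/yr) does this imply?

0.468 mm/yr

dip-slip = heave / cos(dip) = 49.6 m / cos(50.3°) = 77.65 m
rate = 77.65 m / 166 ka = 0.000468 m/yr = 0.468 mm/yr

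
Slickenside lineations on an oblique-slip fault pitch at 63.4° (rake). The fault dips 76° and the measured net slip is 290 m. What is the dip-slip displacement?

dip-slip = net slip × sin(rake) = 290 m × sin(63.4°) = 259 m

259 m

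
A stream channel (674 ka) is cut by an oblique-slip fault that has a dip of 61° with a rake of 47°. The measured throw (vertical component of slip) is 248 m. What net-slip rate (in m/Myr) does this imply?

575 m/Myr

dip-slip = throw / sin(dip) = 248 / sin(61°) = 283.6 m
net slip = dip-slip / sin(rake) = 283.6 / sin(47°) = 387.7 m
rate = 387.7 m / 674 ka = 0.000575 m/yr = 575 m/Myr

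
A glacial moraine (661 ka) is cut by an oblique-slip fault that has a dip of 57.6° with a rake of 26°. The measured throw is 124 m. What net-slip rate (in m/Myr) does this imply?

dip-slip = throw / sin(dip) = 124 / sin(57.6°) = 146.9 m
net slip = dip-slip / sin(rake) = 146.9 / sin(26°) = 335 m
rate = 335 m / 661 ka = 0.000507 m/yr = 507 m/Myr

507 m/Myr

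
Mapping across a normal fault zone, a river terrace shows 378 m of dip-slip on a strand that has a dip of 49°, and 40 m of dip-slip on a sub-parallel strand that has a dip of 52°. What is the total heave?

273 m

heave_A = 378 × cos(49°) = 248 m
heave_B = 40 × cos(52°) = 24.63 m
total = 248 + 24.63 = 273 m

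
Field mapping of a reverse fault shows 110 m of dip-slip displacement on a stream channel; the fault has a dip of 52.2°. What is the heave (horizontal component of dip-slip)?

67.4 m

heave = dip-slip × cos(dip) = 110 m × cos(52.2°) = 67.4 m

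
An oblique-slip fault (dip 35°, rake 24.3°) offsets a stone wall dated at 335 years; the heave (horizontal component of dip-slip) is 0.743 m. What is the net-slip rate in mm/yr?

6.58 mm/yr

dip-slip = heave / cos(dip) = 0.743 / cos(35°) = 0.9070 m
net slip = dip-slip / sin(rake) = 0.9070 / sin(24.3°) = 2.204 m
rate = 2.204 m / 335 years = 0.00658 m/yr = 6.58 mm/yr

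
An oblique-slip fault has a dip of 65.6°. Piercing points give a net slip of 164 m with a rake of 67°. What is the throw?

dip-slip = net slip × sin(rake) = 164 m × sin(67°) = 151 m
throw = dip-slip × sin(dip) = 151 × sin(65.6°) = 137 m

137 m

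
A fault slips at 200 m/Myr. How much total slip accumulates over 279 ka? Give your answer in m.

slip = rate × time = 200 m/Myr × 279 ka = 55.8 m

55.8 m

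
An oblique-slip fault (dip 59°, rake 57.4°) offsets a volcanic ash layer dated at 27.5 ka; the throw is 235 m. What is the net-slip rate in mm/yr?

dip-slip = throw / sin(dip) = 235 / sin(59°) = 274.2 m
net slip = dip-slip / sin(rake) = 274.2 / sin(57.4°) = 325.4 m
rate = 325.4 m / 27.5 ka = 0.0118 m/yr = 11.8 mm/yr

11.8 mm/yr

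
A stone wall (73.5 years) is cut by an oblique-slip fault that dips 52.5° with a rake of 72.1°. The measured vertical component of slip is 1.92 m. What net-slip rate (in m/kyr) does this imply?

34.6 m/kyr

dip-slip = throw / sin(dip) = 1.92 / sin(52.5°) = 2.420 m
net slip = dip-slip / sin(rake) = 2.420 / sin(72.1°) = 2.543 m
rate = 2.543 m / 73.5 years = 0.0346 m/yr = 34.6 m/kyr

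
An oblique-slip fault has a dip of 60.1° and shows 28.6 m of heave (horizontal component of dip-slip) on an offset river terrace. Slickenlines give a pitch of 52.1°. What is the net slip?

dip-slip = heave / cos(dip) = 28.6 / cos(60.1°) = 57.37 m
net slip = dip-slip / sin(rake) = 57.37 / sin(52.1°) = 72.7 m

72.7 m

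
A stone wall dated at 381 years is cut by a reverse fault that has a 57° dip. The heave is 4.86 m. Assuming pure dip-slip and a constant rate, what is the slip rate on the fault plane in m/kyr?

dip-slip = heave / cos(dip) = 4.86 m / cos(57°) = 8.923 m
rate = 8.923 m / 381 years = 0.0234 m/yr = 23.4 m/kyr

23.4 m/kyr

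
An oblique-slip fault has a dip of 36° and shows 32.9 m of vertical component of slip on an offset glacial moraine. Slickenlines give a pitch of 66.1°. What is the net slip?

61.2 m

dip-slip = throw / sin(dip) = 32.9 / sin(36°) = 55.97 m
net slip = dip-slip / sin(rake) = 55.97 / sin(66.1°) = 61.2 m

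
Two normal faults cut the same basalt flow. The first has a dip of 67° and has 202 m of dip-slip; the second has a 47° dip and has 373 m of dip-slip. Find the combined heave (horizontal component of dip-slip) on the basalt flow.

heave_A = 202 × cos(67°) = 78.93 m
heave_B = 373 × cos(47°) = 254.4 m
total = 78.93 + 254.4 = 333 m

333 m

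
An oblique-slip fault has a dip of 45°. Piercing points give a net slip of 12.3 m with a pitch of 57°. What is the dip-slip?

dip-slip = net slip × sin(rake) = 12.3 m × sin(57°) = 10.3 m

10.3 m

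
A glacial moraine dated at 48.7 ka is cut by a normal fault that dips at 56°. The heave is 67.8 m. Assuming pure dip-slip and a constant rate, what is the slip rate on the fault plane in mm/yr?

2.49 mm/yr

dip-slip = heave / cos(dip) = 67.8 m / cos(56°) = 121.2 m
rate = 121.2 m / 48.7 ka = 0.00249 m/yr = 2.49 mm/yr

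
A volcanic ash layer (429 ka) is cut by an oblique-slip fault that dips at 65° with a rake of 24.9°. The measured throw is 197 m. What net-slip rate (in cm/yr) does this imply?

dip-slip = throw / sin(dip) = 197 / sin(65°) = 217.4 m
net slip = dip-slip / sin(rake) = 217.4 / sin(24.9°) = 516.3 m
rate = 516.3 m / 429 ka = 0.00120 m/yr = 0.120 cm/yr

0.120 cm/yr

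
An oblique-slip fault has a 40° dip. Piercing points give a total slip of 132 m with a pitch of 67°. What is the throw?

dip-slip = net slip × sin(rake) = 132 m × sin(67°) = 121.5 m
throw = dip-slip × sin(dip) = 121.5 × sin(40°) = 78.1 m

78.1 m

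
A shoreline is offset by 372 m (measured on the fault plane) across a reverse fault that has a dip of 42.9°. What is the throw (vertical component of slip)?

throw = dip-slip × sin(dip) = 372 m × sin(42.9°) = 253 m

253 m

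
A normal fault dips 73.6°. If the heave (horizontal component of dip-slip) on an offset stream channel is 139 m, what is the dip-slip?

dip-slip = heave / cos(dip) = 139 / cos(73.6°) = 492 m

492 m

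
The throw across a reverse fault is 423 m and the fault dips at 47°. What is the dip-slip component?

578 m

dip-slip = throw / sin(dip) = 423 / sin(47°) = 578 m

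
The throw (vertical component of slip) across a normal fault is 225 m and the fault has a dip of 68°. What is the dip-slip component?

dip-slip = throw / sin(dip) = 225 / sin(68°) = 243 m

243 m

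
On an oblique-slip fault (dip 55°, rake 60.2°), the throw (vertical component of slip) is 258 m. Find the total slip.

dip-slip = throw / sin(dip) = 258 / sin(55°) = 315 m
net slip = dip-slip / sin(rake) = 315 / sin(60.2°) = 363 m

363 m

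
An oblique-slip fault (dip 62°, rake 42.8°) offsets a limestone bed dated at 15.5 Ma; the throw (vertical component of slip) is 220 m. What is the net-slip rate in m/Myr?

dip-slip = throw / sin(dip) = 220 / sin(62°) = 249.2 m
net slip = dip-slip / sin(rake) = 249.2 / sin(42.8°) = 366.7 m
rate = 366.7 m / 15.5 Ma = 0.0000237 m/yr = 23.7 m/Myr

23.7 m/Myr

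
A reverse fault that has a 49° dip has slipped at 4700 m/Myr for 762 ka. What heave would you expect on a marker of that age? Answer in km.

2.35 km

dip-slip = rate × time = 4700 m/Myr × 762 ka = 3581 m
heave = dip-slip × cos(dip) = 3581 × cos(49°) = 2350 m = 2.35 km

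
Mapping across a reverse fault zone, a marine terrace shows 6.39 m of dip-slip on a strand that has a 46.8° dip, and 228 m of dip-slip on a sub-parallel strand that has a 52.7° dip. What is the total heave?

heave_A = 6.39 × cos(46.8°) = 4.374 m
heave_B = 228 × cos(52.7°) = 138.2 m
total = 4.374 + 138.2 = 143 m

143 m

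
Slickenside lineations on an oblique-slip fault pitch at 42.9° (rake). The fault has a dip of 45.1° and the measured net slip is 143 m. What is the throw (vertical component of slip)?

69 m

dip-slip = net slip × sin(rake) = 143 m × sin(42.9°) = 97.34 m
throw = dip-slip × sin(dip) = 97.34 × sin(45.1°) = 69 m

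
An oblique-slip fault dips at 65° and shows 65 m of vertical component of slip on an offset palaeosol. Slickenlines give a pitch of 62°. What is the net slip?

81.2 m

dip-slip = throw / sin(dip) = 65 / sin(65°) = 71.72 m
net slip = dip-slip / sin(rake) = 71.72 / sin(62°) = 81.2 m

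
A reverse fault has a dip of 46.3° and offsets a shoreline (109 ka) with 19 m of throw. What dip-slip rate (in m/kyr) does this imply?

dip-slip = throw / sin(dip) = 19 m / sin(46.3°) = 26.28 m
rate = 26.28 m / 109 ka = 0.000241 m/yr = 0.241 m/kyr

0.241 m/kyr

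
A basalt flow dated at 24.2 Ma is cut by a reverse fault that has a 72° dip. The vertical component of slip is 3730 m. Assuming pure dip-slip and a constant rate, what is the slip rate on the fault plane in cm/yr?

dip-slip = throw / sin(dip) = 3730 m / sin(72°) = 3922 m
rate = 3922 m / 24.2 Ma = 0.000162 m/yr = 0.0162 cm/yr

0.0162 cm/yr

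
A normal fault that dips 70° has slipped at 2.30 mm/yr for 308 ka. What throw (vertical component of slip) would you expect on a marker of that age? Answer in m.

dip-slip = rate × time = 2.30 mm/yr × 308 ka = 708.4 m
throw = dip-slip × sin(dip) = 708.4 × sin(70°) = 666 m

666 m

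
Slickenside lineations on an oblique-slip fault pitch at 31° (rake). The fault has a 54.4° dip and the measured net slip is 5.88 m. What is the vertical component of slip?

2.46 m

dip-slip = net slip × sin(rake) = 5.88 m × sin(31°) = 3.028 m
throw = dip-slip × sin(dip) = 3.028 × sin(54.4°) = 2.46 m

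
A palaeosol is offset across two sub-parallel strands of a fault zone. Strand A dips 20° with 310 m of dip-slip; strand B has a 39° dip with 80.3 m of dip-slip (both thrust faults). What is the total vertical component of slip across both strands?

throw_A = 310 × sin(20°) = 106 m
throw_B = 80.3 × sin(39°) = 50.53 m
total = 106 + 50.53 = 157 m

157 m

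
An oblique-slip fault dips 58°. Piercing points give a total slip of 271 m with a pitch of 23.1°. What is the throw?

90.2 m

dip-slip = net slip × sin(rake) = 271 m × sin(23.1°) = 106.3 m
throw = dip-slip × sin(dip) = 106.3 × sin(58°) = 90.2 m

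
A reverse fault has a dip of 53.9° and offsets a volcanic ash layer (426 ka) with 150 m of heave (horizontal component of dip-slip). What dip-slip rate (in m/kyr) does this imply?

dip-slip = heave / cos(dip) = 150 m / cos(53.9°) = 254.6 m
rate = 254.6 m / 426 ka = 0.000598 m/yr = 0.598 m/kyr

0.598 m/kyr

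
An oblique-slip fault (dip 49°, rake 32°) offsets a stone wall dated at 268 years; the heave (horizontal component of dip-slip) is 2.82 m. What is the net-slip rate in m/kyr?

dip-slip = heave / cos(dip) = 2.82 / cos(49°) = 4.298 m
net slip = dip-slip / sin(rake) = 4.298 / sin(32°) = 8.111 m
rate = 8.111 m / 268 years = 0.0303 m/yr = 30.3 m/kyr

30.3 m/kyr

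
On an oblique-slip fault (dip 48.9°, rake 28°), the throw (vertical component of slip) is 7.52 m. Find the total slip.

dip-slip = throw / sin(dip) = 7.52 / sin(48.9°) = 9.979 m
net slip = dip-slip / sin(rake) = 9.979 / sin(28°) = 21.3 m

21.3 m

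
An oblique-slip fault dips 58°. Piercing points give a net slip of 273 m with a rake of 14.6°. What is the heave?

36.5 m

dip-slip = net slip × sin(rake) = 273 m × sin(14.6°) = 68.81 m
heave = dip-slip × cos(dip) = 68.81 × cos(58°) = 36.5 m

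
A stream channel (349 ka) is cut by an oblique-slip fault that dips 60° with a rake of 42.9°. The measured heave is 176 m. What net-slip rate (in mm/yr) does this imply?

dip-slip = heave / cos(dip) = 176 / cos(60°) = 352 m
net slip = dip-slip / sin(rake) = 352 / sin(42.9°) = 517.1 m
rate = 517.1 m / 349 ka = 0.00148 m/yr = 1.48 mm/yr

1.48 mm/yr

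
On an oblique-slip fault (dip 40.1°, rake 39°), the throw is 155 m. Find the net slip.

dip-slip = throw / sin(dip) = 155 / sin(40.1°) = 240.6 m
net slip = dip-slip / sin(rake) = 240.6 / sin(39°) = 382 m

382 m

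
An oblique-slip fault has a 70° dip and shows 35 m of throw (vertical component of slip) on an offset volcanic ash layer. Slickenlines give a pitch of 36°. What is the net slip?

63.4 m

dip-slip = throw / sin(dip) = 35 / sin(70°) = 37.25 m
net slip = dip-slip / sin(rake) = 37.25 / sin(36°) = 63.4 m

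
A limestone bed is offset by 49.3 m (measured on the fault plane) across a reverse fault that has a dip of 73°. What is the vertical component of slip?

throw = dip-slip × sin(dip) = 49.3 m × sin(73°) = 47.1 m

47.1 m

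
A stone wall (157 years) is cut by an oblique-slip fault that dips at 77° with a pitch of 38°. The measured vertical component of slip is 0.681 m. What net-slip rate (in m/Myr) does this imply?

7230 m/Myr

dip-slip = throw / sin(dip) = 0.681 / sin(77°) = 0.6989 m
net slip = dip-slip / sin(rake) = 0.6989 / sin(38°) = 1.135 m
rate = 1.135 m / 157 years = 0.00723 m/yr = 7230 m/Myr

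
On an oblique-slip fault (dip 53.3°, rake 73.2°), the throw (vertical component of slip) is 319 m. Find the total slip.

dip-slip = throw / sin(dip) = 319 / sin(53.3°) = 397.9 m
net slip = dip-slip / sin(rake) = 397.9 / sin(73.2°) = 416 m

416 m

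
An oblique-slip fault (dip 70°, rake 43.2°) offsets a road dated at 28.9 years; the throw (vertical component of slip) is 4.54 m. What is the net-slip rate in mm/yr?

dip-slip = throw / sin(dip) = 4.54 / sin(70°) = 4.831 m
net slip = dip-slip / sin(rake) = 4.831 / sin(43.2°) = 7.058 m
rate = 7.058 m / 28.9 years = 0.244 m/yr = 244 mm/yr

244 mm/yr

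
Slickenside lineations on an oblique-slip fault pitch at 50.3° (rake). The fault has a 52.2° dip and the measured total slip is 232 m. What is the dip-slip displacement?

dip-slip = net slip × sin(rake) = 232 m × sin(50.3°) = 179 m

179 m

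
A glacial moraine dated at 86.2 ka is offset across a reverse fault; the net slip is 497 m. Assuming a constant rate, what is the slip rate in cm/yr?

0.577 cm/yr

rate = 497 m / 86.2 ka = 0.00577 m/yr = 0.577 cm/yr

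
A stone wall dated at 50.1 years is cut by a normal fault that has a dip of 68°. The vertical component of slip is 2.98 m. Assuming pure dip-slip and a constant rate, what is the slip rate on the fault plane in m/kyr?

64.2 m/kyr

dip-slip = throw / sin(dip) = 2.98 m / sin(68°) = 3.214 m
rate = 3.214 m / 50.1 years = 0.0642 m/yr = 64.2 m/kyr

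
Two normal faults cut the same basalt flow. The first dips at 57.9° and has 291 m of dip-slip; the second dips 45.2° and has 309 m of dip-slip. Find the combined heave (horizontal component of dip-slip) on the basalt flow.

372 m

heave_A = 291 × cos(57.9°) = 154.6 m
heave_B = 309 × cos(45.2°) = 217.7 m
total = 154.6 + 217.7 = 372 m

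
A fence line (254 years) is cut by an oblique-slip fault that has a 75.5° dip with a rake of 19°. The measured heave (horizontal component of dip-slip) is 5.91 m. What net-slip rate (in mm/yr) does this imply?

285 mm/yr

dip-slip = heave / cos(dip) = 5.91 / cos(75.5°) = 23.60 m
net slip = dip-slip / sin(rake) = 23.60 / sin(19°) = 72.50 m
rate = 72.50 m / 254 years = 0.285 m/yr = 285 mm/yr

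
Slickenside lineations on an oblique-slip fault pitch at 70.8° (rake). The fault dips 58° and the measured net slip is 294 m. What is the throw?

dip-slip = net slip × sin(rake) = 294 m × sin(70.8°) = 277.6 m
throw = dip-slip × sin(dip) = 277.6 × sin(58°) = 235 m

235 m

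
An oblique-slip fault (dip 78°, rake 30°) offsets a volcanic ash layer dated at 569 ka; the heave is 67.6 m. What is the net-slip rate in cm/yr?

dip-slip = heave / cos(dip) = 67.6 / cos(78°) = 325.1 m
net slip = dip-slip / sin(rake) = 325.1 / sin(30°) = 650.3 m
rate = 650.3 m / 569 ka = 0.00114 m/yr = 0.114 cm/yr

0.114 cm/yr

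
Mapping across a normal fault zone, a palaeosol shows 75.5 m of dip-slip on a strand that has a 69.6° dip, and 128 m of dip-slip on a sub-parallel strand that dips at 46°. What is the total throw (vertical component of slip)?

throw_A = 75.5 × sin(69.6°) = 70.76 m
throw_B = 128 × sin(46°) = 92.08 m
total = 70.76 + 92.08 = 163 m

163 m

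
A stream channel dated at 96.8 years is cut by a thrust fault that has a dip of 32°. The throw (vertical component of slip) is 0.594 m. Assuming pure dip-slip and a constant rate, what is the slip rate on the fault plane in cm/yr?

dip-slip = throw / sin(dip) = 0.594 m / sin(32°) = 1.121 m
rate = 1.121 m / 96.8 years = 0.0116 m/yr = 1.16 cm/yr

1.16 cm/yr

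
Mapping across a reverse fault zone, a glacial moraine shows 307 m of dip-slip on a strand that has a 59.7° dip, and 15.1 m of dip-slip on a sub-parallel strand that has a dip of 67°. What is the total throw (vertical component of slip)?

throw_A = 307 × sin(59.7°) = 265.1 m
throw_B = 15.1 × sin(67°) = 13.90 m
total = 265.1 + 13.90 = 279 m

279 m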